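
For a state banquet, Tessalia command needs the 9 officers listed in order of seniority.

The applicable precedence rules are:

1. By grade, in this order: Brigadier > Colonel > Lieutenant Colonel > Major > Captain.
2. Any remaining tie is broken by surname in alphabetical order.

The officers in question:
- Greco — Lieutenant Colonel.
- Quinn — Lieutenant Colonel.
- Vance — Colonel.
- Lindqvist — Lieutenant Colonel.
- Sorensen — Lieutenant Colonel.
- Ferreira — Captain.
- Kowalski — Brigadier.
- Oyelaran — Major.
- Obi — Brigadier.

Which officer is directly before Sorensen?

By grade: Kowalski and Obi (Brigadier); then Vance (Colonel); then Greco, Lindqvist, Quinn and Sorensen (Lieutenant Colonel); then Oyelaran (Major); then Ferreira (Captain).
Among Kowalski and Obi, alphabetically by surname: Kowalski before Obi.
Among Greco, Lindqvist, Quinn and Sorensen, alphabetically by surname: Greco before Lindqvist before Quinn before Sorensen.
Order: Kowalski, Obi, Vance, Greco, Lindqvist, Quinn, Sorensen, Oyelaran, Ferreira.

Quinn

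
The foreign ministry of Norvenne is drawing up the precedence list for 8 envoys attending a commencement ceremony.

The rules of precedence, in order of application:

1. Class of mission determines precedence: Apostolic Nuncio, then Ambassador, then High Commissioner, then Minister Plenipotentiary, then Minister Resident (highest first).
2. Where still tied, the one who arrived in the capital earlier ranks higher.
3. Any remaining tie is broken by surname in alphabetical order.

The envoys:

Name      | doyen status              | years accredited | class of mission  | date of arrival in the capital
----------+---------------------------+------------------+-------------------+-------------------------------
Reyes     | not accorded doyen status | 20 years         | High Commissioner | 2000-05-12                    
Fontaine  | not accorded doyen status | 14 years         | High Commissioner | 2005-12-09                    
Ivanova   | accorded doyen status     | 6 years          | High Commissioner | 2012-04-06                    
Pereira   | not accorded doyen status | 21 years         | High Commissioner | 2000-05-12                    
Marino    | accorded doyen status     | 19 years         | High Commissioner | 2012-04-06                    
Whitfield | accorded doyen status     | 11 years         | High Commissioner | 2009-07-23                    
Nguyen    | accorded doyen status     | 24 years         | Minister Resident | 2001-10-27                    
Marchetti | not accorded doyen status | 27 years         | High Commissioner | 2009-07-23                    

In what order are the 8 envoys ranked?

By class of mission: Pereira, Reyes, Fontaine, Marchetti, Whitfield, Ivanova and Marino (High Commissioner); then Nguyen (Minister Resident).
Among Pereira, Reyes, Fontaine, Marchetti, Whitfield, Ivanova and Marino, by date of arrival in the capital (earlier first): Pereira and Reyes (2000-05-12) before Fontaine (2005-12-09) before Marchetti and Whitfield (2009-07-23) before Ivanova and Marino (2012-04-06).
Among Pereira and Reyes, alphabetically by surname: Pereira before Reyes.
Among Marchetti and Whitfield, alphabetically by surname: Marchetti before Whitfield.
Among Ivanova and Marino, alphabetically by surname: Ivanova before Marino.
Full order: Pereira, Reyes, Fontaine, Marchetti, Whitfield, Ivanova, Marino, Nguyen.

Pereira, Reyes, Fontaine, Marchetti, Whitfield, Ivanova, Marino, Nguyen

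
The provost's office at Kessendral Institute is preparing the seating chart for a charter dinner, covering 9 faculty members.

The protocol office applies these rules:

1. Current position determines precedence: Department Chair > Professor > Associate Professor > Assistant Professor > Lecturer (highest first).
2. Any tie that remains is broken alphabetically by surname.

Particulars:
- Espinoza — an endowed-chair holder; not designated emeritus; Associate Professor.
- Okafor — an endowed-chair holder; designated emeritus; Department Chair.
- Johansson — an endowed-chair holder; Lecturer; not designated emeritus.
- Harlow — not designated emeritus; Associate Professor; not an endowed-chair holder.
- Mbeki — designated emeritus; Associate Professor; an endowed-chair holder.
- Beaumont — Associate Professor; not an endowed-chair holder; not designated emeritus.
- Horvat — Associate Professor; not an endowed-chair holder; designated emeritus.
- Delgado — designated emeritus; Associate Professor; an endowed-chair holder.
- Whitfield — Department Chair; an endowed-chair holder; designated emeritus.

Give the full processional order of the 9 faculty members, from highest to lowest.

Okafor, Whitfield, Beaumont, Delgado, Espinoza, Harlow, Horvat, Mbeki, Johansson

By current position: Okafor and Whitfield (Department Chair); then Beaumont, Delgado, Espinoza, Harlow, Horvat and Mbeki (Associate Professor); then Johansson (Lecturer).
Among Okafor and Whitfield, alphabetically by surname: Okafor before Whitfield.
Among Beaumont, Delgado, Espinoza, Harlow, Horvat and Mbeki, alphabetically by surname: Beaumont before Delgado before Espinoza before Harlow before Horvat before Mbeki.
Full order: Okafor, Whitfield, Beaumont, Delgado, Espinoza, Harlow, Horvat, Mbeki, Johansson.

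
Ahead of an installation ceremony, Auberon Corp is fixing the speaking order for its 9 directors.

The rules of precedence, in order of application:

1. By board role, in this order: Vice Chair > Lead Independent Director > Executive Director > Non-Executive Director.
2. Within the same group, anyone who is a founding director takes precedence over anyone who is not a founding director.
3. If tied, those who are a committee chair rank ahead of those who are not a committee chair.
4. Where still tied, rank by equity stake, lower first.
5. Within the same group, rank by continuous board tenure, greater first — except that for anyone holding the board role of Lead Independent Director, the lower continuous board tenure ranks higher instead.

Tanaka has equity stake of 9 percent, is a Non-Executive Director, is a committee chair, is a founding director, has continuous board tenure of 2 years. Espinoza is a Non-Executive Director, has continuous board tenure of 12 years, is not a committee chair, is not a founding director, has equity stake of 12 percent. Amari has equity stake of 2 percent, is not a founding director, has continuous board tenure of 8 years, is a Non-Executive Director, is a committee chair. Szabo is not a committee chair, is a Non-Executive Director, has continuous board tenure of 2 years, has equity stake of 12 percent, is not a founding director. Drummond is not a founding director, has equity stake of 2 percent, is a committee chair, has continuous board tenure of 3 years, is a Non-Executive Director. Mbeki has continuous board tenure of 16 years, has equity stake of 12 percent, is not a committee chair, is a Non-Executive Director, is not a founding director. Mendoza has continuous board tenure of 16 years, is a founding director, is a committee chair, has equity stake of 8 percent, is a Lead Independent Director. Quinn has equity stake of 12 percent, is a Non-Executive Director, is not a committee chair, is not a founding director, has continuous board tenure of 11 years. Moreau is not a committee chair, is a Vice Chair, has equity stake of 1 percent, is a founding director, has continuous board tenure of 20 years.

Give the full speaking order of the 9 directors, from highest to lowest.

Moreau, Mendoza, Tanaka, Amari, Drummond, Mbeki, Espinoza, Quinn, Szabo

By board role: Moreau (Vice Chair); then Mendoza (Lead Independent Director); then Tanaka, Amari, Drummond, Mbeki, Espinoza, Quinn and Szabo (Non-Executive Director).
Among Tanaka, Amari, Drummond, Mbeki, Espinoza, Quinn and Szabo, a founding director before not a founding director: Tanaka (a founding director) before Amari, Drummond, Mbeki, Espinoza, Quinn and Szabo (not a founding director).
Among Amari, Drummond, Mbeki, Espinoza, Quinn and Szabo, a committee chair before not a committee chair: Amari and Drummond (a committee chair) before Mbeki, Espinoza, Quinn and Szabo (not a committee chair).
Amari and Drummond both have equity stake 2 percent, so the next rule applies.
Among Amari and Drummond, by continuous board tenure (higher first): Amari (8 years) before Drummond (3 years).
Mbeki, Espinoza, Quinn and Szabo all have equity stake 12 percent, so the next rule applies.
Among Mbeki, Espinoza, Quinn and Szabo, by continuous board tenure (higher first): Mbeki (16 years) before Espinoza (12 years) before Quinn (11 years) before Szabo (2 years).
Full order: Moreau, Mendoza, Tanaka, Amari, Drummond, Mbeki, Espinoza, Quinn, Szabo.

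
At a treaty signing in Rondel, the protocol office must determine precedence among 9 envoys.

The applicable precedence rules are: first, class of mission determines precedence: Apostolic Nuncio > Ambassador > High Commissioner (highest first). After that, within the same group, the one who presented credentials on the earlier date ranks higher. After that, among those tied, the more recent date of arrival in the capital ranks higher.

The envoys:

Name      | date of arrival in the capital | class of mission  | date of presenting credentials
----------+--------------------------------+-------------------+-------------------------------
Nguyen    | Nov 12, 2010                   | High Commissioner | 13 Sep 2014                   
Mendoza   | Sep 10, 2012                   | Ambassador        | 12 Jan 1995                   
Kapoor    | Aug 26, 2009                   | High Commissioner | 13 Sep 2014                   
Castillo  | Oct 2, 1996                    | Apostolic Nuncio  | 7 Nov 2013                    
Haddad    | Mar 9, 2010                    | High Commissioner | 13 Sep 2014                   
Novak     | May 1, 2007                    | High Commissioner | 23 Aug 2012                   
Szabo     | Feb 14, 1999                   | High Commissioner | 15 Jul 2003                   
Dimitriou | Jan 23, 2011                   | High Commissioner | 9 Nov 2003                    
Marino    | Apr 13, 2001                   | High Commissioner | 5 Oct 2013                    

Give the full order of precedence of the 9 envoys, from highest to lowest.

By class of mission: Castillo (Apostolic Nuncio); then Mendoza (Ambassador); then Szabo, Dimitriou, Novak, Marino, Nguyen, Haddad and Kapoor (High Commissioner).
Among Szabo, Dimitriou, Novak, Marino, Nguyen, Haddad and Kapoor, by date of presenting credentials (earlier first): Szabo (15 Jul 2003) before Dimitriou (9 Nov 2003) before Novak (23 Aug 2012) before Marino (5 Oct 2013) before Nguyen, Haddad and Kapoor (13 Sep 2014).
Among Nguyen, Haddad and Kapoor, by date of arrival in the capital (later first): Nguyen (Nov 12, 2010) before Haddad (Mar 9, 2010) before Kapoor (Aug 26, 2009).
Full order: Castillo, Mendoza, Szabo, Dimitriou, Novak, Marino, Nguyen, Haddad, Kapoor.

Castillo, Mendoza, Szabo, Dimitriou, Novak, Marino, Nguyen, Haddad, Kapoor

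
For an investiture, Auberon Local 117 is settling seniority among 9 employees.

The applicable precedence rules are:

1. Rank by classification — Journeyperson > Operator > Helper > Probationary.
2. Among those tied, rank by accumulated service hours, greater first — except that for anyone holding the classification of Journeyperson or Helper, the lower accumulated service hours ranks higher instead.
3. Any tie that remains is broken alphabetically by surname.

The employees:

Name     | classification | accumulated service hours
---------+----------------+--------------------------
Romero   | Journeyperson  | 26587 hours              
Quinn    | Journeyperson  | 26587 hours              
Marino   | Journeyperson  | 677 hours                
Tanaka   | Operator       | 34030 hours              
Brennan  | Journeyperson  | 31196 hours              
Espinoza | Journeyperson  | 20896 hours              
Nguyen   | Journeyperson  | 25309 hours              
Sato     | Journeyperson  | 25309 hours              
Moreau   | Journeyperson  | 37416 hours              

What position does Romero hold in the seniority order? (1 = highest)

By classification: Marino, Espinoza, Nguyen, Sato, Quinn, Romero, Brennan and Moreau (Journeyperson); then Tanaka (Operator).
Among Marino, Espinoza, Nguyen, Sato, Quinn, Romero, Brennan and Moreau, by accumulated service hours (lower first) (reversed rule for this group): Marino (677 hours) before Espinoza (20896 hours) before Nguyen and Sato (25309 hours) before Quinn and Romero (26587 hours) before Brennan (31196 hours) before Moreau (37416 hours).
Among Nguyen and Sato, alphabetically by surname: Nguyen before Sato.
Among Quinn and Romero, alphabetically by surname: Quinn before Romero.
Order: Marino, Espinoza, Nguyen, Sato, Quinn, Romero, Brennan, Moreau, Tanaka. So position 6.

6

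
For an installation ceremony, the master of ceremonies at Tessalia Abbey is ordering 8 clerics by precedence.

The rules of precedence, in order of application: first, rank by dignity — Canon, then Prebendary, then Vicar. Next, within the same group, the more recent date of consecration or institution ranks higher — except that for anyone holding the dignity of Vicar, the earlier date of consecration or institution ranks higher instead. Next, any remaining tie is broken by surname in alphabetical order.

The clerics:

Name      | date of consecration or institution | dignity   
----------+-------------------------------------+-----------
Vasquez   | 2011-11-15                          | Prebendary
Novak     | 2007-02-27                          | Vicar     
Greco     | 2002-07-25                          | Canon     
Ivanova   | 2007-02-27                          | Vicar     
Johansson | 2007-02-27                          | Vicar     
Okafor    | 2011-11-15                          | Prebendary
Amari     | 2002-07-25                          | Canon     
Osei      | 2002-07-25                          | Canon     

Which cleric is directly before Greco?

Amari

By dignity: Amari, Greco and Osei (Canon); then Okafor and Vasquez (Prebendary); then Ivanova, Johansson and Novak (Vicar).
Amari, Greco and Osei all have date of consecration or institution 2002-07-25, so the next rule applies.
Among Amari, Greco and Osei, alphabetically by surname: Amari before Greco before Osei.
Okafor and Vasquez both have date of consecration or institution 2011-11-15, so the next rule applies.
Among Okafor and Vasquez, alphabetically by surname: Okafor before Vasquez.
Ivanova, Johansson and Novak all have date of consecration or institution 2007-02-27, so the next rule applies.
Among Ivanova, Johansson and Novak, alphabetically by surname: Ivanova before Johansson before Novak.
Order: Amari, Greco, Osei, Okafor, Vasquez, Ivanova, Johansson, Novak.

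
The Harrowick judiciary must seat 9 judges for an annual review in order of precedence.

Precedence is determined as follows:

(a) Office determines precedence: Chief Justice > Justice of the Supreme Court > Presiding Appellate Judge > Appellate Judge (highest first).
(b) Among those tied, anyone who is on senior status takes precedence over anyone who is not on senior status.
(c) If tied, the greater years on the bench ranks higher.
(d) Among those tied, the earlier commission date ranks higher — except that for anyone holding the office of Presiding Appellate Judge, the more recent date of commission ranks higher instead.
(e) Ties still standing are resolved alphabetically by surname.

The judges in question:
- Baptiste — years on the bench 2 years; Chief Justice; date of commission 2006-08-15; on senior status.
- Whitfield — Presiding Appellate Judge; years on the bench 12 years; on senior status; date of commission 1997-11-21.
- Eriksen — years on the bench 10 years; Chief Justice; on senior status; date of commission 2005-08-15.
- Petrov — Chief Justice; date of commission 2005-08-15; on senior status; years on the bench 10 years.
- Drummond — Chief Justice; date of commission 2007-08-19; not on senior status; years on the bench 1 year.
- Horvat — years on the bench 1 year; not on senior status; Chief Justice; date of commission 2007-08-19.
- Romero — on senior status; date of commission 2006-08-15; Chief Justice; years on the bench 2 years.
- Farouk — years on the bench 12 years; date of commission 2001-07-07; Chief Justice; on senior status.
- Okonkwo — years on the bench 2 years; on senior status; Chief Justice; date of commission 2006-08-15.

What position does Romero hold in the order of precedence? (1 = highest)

6

By office: Farouk, Eriksen, Petrov, Baptiste, Okonkwo, Romero, Drummond and Horvat (Chief Justice); then Whitfield (Presiding Appellate Judge).
Among Farouk, Eriksen, Petrov, Baptiste, Okonkwo, Romero, Drummond and Horvat, on senior status before not on senior status: Farouk, Eriksen, Petrov, Baptiste, Okonkwo and Romero (on senior status) before Drummond and Horvat (not on senior status).
Among Farouk, Eriksen, Petrov, Baptiste, Okonkwo and Romero, by years on the bench (higher first): Farouk (12 years) before Eriksen and Petrov (10 years) before Baptiste, Okonkwo and Romero (2 years).
Eriksen and Petrov both have date of commission 2005-08-15, so the next rule applies.
Among Eriksen and Petrov, alphabetically by surname: Eriksen before Petrov.
Baptiste, Okonkwo and Romero all have date of commission 2006-08-15, so the next rule applies.
Among Baptiste, Okonkwo and Romero, alphabetically by surname: Baptiste before Okonkwo before Romero.
Drummond and Horvat both have years on the bench 1 year, so the next rule applies.
Drummond and Horvat both have date of commission 2007-08-19, so the next rule applies.
Among Drummond and Horvat, alphabetically by surname: Drummond before Horvat.
Order: Farouk, Eriksen, Petrov, Baptiste, Okonkwo, Romero, Drummond, Horvat, Whitfield. So position 6.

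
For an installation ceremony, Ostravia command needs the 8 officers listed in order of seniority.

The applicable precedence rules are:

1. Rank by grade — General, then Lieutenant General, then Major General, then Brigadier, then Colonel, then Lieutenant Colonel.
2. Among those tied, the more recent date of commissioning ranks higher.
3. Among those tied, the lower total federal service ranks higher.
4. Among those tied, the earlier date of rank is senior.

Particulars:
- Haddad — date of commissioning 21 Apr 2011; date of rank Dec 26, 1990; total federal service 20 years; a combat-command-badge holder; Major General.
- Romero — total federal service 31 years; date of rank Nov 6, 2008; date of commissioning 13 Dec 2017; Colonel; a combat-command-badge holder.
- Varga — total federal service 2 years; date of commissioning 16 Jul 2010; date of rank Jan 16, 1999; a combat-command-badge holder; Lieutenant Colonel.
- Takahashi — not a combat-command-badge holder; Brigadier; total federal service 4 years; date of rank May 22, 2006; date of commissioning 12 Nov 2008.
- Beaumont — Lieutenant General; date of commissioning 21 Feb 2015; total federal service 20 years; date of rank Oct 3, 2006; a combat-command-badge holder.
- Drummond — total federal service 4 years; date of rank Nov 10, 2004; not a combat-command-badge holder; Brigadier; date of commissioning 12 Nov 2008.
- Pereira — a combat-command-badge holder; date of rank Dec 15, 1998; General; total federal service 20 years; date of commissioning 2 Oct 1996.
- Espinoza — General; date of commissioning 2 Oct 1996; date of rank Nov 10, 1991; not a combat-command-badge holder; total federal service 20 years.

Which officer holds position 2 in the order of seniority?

By grade: Espinoza and Pereira (General); then Beaumont (Lieutenant General); then Haddad (Major General); then Drummond and Takahashi (Brigadier); then Romero (Colonel); then Varga (Lieutenant Colonel).
Espinoza and Pereira both have date of commissioning 2 Oct 1996, so the next rule applies.
Espinoza and Pereira both have total federal service 20 years, so the next rule applies.
Among Espinoza and Pereira, by date of rank (earlier first): Espinoza (Nov 10, 1991) before Pereira (Dec 15, 1998).
Drummond and Takahashi both have date of commissioning 12 Nov 2008, so the next rule applies.
Drummond and Takahashi both have total federal service 4 years, so the next rule applies.
Among Drummond and Takahashi, by date of rank (earlier first): Drummond (Nov 10, 2004) before Takahashi (May 22, 2006).
Order: Espinoza, Pereira, Beaumont, Haddad, Drummond, Takahashi, Romero, Varga.

Pereira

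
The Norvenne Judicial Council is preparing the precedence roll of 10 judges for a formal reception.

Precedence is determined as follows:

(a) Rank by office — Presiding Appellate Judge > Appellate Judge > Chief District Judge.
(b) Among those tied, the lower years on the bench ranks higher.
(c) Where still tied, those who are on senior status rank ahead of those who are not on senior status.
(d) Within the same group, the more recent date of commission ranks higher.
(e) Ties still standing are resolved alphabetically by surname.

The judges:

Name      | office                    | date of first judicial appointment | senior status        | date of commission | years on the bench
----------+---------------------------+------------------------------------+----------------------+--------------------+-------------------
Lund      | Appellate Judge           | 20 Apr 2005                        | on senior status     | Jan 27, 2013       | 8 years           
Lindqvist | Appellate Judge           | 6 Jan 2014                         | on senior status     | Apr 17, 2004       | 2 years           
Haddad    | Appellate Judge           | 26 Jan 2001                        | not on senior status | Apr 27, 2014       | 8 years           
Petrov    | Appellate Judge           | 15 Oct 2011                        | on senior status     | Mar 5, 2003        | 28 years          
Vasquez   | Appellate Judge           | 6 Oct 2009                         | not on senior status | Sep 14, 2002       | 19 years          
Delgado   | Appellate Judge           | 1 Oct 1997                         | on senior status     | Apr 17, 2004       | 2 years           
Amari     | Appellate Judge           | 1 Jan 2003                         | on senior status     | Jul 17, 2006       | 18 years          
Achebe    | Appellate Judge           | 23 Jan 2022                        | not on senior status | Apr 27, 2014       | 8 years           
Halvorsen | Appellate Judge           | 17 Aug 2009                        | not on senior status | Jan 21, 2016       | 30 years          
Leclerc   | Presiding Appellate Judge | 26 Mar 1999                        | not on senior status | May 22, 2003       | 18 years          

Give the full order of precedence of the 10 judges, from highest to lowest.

By office: Leclerc (Presiding Appellate Judge); then Delgado, Lindqvist, Lund, Achebe, Haddad, Amari, Vasquez, Petrov and Halvorsen (Appellate Judge).
Among Delgado, Lindqvist, Lund, Achebe, Haddad, Amari, Vasquez, Petrov and Halvorsen, by years on the bench (lower first): Delgado and Lindqvist (2 years) before Lund, Achebe and Haddad (8 years) before Amari (18 years) before Vasquez (19 years) before Petrov (28 years) before Halvorsen (30 years).
Delgado and Lindqvist are each on senior status, so the next rule applies.
Delgado and Lindqvist both have date of commission Apr 17, 2004, so the next rule applies.
Among Delgado and Lindqvist, alphabetically by surname: Delgado before Lindqvist.
Among Lund, Achebe and Haddad, on senior status before not on senior status: Lund (on senior status) before Achebe and Haddad (not on senior status).
Achebe and Haddad both have date of commission Apr 27, 2014, so the next rule applies.
Among Achebe and Haddad, alphabetically by surname: Achebe before Haddad.
Full order: Leclerc, Delgado, Lindqvist, Lund, Achebe, Haddad, Amari, Vasquez, Petrov, Halvorsen.

Leclerc, Delgado, Lindqvist, Lund, Achebe, Haddad, Amari, Vasquez, Petrov, Halvorsen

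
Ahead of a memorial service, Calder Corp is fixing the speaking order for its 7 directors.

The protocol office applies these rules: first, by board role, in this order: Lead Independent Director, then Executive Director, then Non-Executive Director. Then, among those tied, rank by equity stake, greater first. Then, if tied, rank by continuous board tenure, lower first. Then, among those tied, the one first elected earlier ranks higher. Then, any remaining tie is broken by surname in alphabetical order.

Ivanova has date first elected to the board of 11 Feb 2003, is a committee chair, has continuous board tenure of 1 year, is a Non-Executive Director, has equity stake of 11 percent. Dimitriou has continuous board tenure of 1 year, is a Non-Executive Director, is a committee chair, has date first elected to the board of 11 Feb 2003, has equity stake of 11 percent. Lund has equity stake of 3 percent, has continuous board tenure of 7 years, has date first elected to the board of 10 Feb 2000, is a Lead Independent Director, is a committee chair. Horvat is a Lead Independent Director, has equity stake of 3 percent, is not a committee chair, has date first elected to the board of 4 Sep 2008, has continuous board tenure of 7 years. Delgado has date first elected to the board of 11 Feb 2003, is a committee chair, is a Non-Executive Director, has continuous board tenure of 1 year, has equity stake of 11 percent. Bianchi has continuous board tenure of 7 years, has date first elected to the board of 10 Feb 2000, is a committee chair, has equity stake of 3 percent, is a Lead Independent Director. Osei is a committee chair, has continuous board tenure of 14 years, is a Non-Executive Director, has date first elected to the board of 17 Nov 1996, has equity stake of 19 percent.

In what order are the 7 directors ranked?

By board role: Bianchi, Lund and Horvat (Lead Independent Director); then Osei, Delgado, Dimitriou and Ivanova (Non-Executive Director).
Bianchi, Lund and Horvat all have equity stake 3 percent, so the next rule applies.
Bianchi, Lund and Horvat all have continuous board tenure 7 years, so the next rule applies.
Among Bianchi, Lund and Horvat, by date first elected to the board (earlier first): Bianchi and Lund (10 Feb 2000) before Horvat (4 Sep 2008).
Among Bianchi and Lund, alphabetically by surname: Bianchi before Lund.
Among Osei, Delgado, Dimitriou and Ivanova, by equity stake (higher first): Osei (19 percent) before Delgado, Dimitriou and Ivanova (11 percent).
Delgado, Dimitriou and Ivanova all have continuous board tenure 1 year, so the next rule applies.
Delgado, Dimitriou and Ivanova all have date first elected to the board 11 Feb 2003, so the next rule applies.
Among Delgado, Dimitriou and Ivanova, alphabetically by surname: Delgado before Dimitriou before Ivanova.
Full order: Bianchi, Lund, Horvat, Osei, Delgado, Dimitriou, Ivanova.

Bianchi, Lund, Horvat, Osei, Delgado, Dimitriou, Ivanova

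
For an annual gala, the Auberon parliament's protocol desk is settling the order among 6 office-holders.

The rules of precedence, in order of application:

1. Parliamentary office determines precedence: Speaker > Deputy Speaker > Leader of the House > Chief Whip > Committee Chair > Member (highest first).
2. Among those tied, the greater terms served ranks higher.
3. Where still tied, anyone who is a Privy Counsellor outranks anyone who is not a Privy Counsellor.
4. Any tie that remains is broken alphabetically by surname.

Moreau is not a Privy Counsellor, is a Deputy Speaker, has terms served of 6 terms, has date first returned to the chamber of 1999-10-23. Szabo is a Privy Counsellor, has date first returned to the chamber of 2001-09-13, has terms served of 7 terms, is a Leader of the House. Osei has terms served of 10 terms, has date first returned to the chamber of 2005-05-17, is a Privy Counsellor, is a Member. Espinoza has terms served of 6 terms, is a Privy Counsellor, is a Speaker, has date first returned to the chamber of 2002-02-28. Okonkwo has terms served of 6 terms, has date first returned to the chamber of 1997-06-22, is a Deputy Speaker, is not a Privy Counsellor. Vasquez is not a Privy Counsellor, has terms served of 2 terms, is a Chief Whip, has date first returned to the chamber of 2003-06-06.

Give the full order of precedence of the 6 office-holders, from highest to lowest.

By parliamentary office: Espinoza (Speaker); then Moreau and Okonkwo (Deputy Speaker); then Szabo (Leader of the House); then Vasquez (Chief Whip); then Osei (Member).
Moreau and Okonkwo both have terms served 6 terms, so the next rule applies.
Moreau and Okonkwo are each not a Privy Counsellor, so the next rule applies.
Among Moreau and Okonkwo, alphabetically by surname: Moreau before Okonkwo.
Full order: Espinoza, Moreau, Okonkwo, Szabo, Vasquez, Osei.

Espinoza, Moreau, Okonkwo, Szabo, Vasquez, Osei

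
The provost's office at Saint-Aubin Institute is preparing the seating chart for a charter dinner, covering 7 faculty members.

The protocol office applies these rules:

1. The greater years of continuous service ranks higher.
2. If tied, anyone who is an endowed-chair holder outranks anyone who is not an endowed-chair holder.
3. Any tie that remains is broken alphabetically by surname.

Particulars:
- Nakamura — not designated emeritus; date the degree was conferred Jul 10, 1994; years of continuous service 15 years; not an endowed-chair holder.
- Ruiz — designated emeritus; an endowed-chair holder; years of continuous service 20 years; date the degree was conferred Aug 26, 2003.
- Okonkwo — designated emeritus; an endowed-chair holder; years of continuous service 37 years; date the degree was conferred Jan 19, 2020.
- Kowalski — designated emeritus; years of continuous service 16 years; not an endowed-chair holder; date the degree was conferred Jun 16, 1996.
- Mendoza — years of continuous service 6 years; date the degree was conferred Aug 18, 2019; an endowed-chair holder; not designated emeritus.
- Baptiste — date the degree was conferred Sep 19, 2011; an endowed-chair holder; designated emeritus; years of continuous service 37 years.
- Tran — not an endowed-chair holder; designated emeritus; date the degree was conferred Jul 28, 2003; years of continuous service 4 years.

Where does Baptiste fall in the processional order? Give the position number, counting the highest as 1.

1

By years of continuous service (higher first): Baptiste and Okonkwo (both 37 years); then Ruiz (20 years); then Kowalski (16 years); then Nakamura (15 years); then Mendoza (6 years); then Tran (4 years).
Baptiste and Okonkwo are each an endowed-chair holder, so the next rule applies.
Among Baptiste and Okonkwo, alphabetically by surname: Baptiste before Okonkwo.
Order: Baptiste, Okonkwo, Ruiz, Kowalski, Nakamura, Mendoza, Tran. So position 1.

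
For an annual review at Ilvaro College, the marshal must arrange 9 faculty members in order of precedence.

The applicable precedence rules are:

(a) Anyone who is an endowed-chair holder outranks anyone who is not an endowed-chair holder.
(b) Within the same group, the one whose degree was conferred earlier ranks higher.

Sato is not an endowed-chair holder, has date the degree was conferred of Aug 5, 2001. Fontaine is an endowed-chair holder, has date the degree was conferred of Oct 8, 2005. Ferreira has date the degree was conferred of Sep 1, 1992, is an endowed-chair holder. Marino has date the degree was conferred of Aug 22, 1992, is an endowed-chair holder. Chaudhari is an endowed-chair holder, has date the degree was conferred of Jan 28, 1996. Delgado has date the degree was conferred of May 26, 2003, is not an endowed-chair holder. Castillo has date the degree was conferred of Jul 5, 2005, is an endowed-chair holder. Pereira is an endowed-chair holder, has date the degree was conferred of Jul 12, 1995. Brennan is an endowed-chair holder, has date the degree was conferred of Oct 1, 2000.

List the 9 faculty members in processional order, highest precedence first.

Marino, Ferreira, Pereira, Chaudhari, Brennan, Castillo, Fontaine, Sato, Delgado

By the first rule: Marino, Ferreira, Pereira, Chaudhari, Brennan, Castillo and Fontaine (each an endowed-chair holder); then Sato and Delgado (both not an endowed-chair holder).
Among Marino, Ferreira, Pereira, Chaudhari, Brennan, Castillo and Fontaine, by date the degree was conferred (earlier first): Marino (Aug 22, 1992) before Ferreira (Sep 1, 1992) before Pereira (Jul 12, 1995) before Chaudhari (Jan 28, 1996) before Brennan (Oct 1, 2000) before Castillo (Jul 5, 2005) before Fontaine (Oct 8, 2005).
Among Sato and Delgado, by date the degree was conferred (earlier first): Sato (Aug 5, 2001) before Delgado (May 26, 2003).
Full order: Marino, Ferreira, Pereira, Chaudhari, Brennan, Castillo, Fontaine, Sato, Delgado.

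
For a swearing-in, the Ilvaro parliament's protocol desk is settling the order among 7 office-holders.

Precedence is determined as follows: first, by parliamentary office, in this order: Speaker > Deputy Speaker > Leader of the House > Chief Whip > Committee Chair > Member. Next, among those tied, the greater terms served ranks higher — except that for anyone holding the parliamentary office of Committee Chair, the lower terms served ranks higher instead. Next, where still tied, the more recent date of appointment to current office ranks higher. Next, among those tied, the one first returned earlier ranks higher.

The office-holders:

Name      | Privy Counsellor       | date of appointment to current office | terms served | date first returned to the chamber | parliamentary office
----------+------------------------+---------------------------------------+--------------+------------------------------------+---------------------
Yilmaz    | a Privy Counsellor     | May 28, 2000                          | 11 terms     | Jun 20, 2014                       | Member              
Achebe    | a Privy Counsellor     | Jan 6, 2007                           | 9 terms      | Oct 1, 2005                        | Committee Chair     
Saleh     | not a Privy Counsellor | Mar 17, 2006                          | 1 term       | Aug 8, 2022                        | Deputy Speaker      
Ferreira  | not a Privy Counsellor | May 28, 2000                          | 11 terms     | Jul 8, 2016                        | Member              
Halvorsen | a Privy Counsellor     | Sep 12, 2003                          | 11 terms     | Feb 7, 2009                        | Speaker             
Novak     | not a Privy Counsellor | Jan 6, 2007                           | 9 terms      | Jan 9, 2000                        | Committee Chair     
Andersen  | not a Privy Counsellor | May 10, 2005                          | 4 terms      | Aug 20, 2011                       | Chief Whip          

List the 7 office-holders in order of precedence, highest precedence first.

Halvorsen, Saleh, Andersen, Novak, Achebe, Yilmaz, Ferreira

By parliamentary office: Halvorsen (Speaker); then Saleh (Deputy Speaker); then Andersen (Chief Whip); then Novak and Achebe (Committee Chair); then Yilmaz and Ferreira (Member).
Novak and Achebe both have terms served 9 terms, so the next rule applies.
Novak and Achebe both have date of appointment to current office Jan 6, 2007, so the next rule applies.
Among Novak and Achebe, by date first returned to the chamber (earlier first): Novak (Jan 9, 2000) before Achebe (Oct 1, 2005).
Yilmaz and Ferreira both have terms served 11 terms, so the next rule applies.
Yilmaz and Ferreira both have date of appointment to current office May 28, 2000, so the next rule applies.
Among Yilmaz and Ferreira, by date first returned to the chamber (earlier first): Yilmaz (Jun 20, 2014) before Ferreira (Jul 8, 2016).
Full order: Halvorsen, Saleh, Andersen, Novak, Achebe, Yilmaz, Ferreira.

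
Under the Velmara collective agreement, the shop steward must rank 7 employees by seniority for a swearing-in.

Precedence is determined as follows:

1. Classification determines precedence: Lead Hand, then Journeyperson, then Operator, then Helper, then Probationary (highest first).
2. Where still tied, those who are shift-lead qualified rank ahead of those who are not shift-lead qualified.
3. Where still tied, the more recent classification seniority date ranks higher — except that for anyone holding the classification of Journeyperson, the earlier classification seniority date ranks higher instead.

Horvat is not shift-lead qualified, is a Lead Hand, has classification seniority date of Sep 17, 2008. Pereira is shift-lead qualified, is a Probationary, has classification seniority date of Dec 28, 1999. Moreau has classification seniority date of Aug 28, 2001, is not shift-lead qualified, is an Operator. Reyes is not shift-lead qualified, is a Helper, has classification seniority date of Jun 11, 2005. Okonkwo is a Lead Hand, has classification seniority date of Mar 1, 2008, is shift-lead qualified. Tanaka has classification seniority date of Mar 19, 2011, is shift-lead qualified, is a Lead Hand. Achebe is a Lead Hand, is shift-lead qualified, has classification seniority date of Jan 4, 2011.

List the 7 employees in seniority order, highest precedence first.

Tanaka, Achebe, Okonkwo, Horvat, Moreau, Reyes, Pereira

By classification: Tanaka, Achebe, Okonkwo and Horvat (Lead Hand); then Moreau (Operator); then Reyes (Helper); then Pereira (Probationary).
Among Tanaka, Achebe, Okonkwo and Horvat, shift-lead qualified before not shift-lead qualified: Tanaka, Achebe and Okonkwo (shift-lead qualified) before Horvat (not shift-lead qualified).
Among Tanaka, Achebe and Okonkwo, by classification seniority date (later first): Tanaka (Mar 19, 2011) before Achebe (Jan 4, 2011) before Okonkwo (Mar 1, 2008).
Full order: Tanaka, Achebe, Okonkwo, Horvat, Moreau, Reyes, Pereira.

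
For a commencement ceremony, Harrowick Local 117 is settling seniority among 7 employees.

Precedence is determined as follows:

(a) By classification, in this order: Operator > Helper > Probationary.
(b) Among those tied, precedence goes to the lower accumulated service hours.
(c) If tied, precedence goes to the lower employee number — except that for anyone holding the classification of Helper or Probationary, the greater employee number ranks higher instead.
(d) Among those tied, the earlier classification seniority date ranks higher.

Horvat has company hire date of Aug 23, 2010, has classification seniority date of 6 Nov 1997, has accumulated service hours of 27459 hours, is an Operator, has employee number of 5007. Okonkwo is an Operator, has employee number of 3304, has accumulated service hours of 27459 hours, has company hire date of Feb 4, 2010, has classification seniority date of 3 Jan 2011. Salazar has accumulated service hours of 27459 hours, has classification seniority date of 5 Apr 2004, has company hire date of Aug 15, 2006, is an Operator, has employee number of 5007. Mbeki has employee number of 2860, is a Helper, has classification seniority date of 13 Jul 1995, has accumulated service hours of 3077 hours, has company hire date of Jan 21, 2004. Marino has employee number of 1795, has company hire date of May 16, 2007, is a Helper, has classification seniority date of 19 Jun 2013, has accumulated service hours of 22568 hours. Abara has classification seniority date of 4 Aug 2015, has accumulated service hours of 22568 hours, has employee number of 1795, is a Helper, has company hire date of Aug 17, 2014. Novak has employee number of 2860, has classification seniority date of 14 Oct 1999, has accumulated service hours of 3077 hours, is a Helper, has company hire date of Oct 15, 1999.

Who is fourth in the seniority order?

By classification: Okonkwo, Horvat and Salazar (Operator); then Mbeki, Novak, Marino and Abara (Helper).
Okonkwo, Horvat and Salazar all have accumulated service hours 27459 hours, so the next rule applies.
Among Okonkwo, Horvat and Salazar, by employee number (lower first): Okonkwo (3304) before Horvat and Salazar (5007).
Among Horvat and Salazar, by classification seniority date (earlier first): Horvat (6 Nov 1997) before Salazar (5 Apr 2004).
Among Mbeki, Novak, Marino and Abara, by accumulated service hours (lower first): Mbeki and Novak (3077 hours) before Marino and Abara (22568 hours).
Mbeki and Novak both have employee number 2860, so the next rule applies.
Among Mbeki and Novak, by classification seniority date (earlier first): Mbeki (13 Jul 1995) before Novak (14 Oct 1999).
Marino and Abara both have employee number 1795, so the next rule applies.
Among Marino and Abara, by classification seniority date (earlier first): Marino (19 Jun 2013) before Abara (4 Aug 2015).
Order: Okonkwo, Horvat, Salazar, Mbeki, Novak, Marino, Abara.

Mbeki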